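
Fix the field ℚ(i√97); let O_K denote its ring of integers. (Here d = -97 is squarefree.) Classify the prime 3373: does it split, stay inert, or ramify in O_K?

splits completely

d = -97 ≡ 3 (mod 4), so O_K = ℤ[√-97] and disc(K) = 4d = -388.
3373 ∤ -388, so 3373 is unramified.
(-97/3373) = 3276^1686 mod 3373 = 1, giving Legendre symbol 1.
Legendre symbol 1 ⇒ 3373 is split.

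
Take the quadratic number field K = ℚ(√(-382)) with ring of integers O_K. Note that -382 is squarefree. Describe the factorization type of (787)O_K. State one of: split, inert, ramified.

remains prime (inert)

-382 mod 4 = 2, hence disc K = 4·(-382) = -1528 and O_K = ℤ[√-382].
787 ∤ -1528, so 787 is unramified.
(-382/787) = 405^393 mod 787 = 786, giving Legendre symbol -1.
(-382/787) = -1, so 787 is inert.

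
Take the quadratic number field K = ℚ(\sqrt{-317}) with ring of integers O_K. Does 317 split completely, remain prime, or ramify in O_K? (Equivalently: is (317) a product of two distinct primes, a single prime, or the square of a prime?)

-317 mod 4 = 3, hence disc K = 4·(-317) = -1268 and O_K = ℤ[√-317].
disc(K) = -1268 = 317·(-4), so p = 317 is ramified.

ramifies in O_K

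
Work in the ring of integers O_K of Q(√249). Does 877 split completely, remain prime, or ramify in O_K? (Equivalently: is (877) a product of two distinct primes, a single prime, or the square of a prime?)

inert — (877) stays prime in O_K

249 mod 4 = 1, hence disc K = 249 and O_K = ℤ[(1+√249)/2].
Since gcd(877, 249) = 1 the prime 877 does not ramify.
(249/877) = 249^438 mod 877 = 876, giving Legendre symbol -1.
(249/877) = -1, so 877 is inert.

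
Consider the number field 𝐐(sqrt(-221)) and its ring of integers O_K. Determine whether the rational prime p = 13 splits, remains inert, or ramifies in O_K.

d = -221 ≡ 3 (mod 4), so O_K = ℤ[√-221] and disc(K) = 4d = -884.
13 divides disc(K) = -884, so 13 ramifies.

ramifies in O_K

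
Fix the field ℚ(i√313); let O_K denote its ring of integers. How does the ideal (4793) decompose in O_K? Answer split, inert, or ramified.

splits completely

Since -313 ≢ 1 mod 4, the ring of integers is ℤ[√-313] with discriminant 4·(-313) = -1252.
disc(K) = -1252 is not divisible by 4793; 4793 is unramified.
Legendre symbol by Euler's criterion: (-313/4793) ≡ (-313)^2396 ≡ 1 (mod 4793), i.e. (-313/4793) = 1.
Legendre symbol 1 ⇒ 4793 is split.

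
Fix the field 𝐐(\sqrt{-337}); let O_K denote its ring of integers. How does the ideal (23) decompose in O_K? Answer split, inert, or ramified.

-337 mod 4 = 3, hence disc K = 4·(-337) = -1348 and O_K = ℤ[√-337].
Since gcd(23, -1348) = 1 the prime 23 does not ramify.
Compute (-337/23) via Euler: 8^((23-1)/2) mod 23 = 1, so (-337/23) = 1.
Legendre symbol 1 ⇒ 23 is split.

splits completely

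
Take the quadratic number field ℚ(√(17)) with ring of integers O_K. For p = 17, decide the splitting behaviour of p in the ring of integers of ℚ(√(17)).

17 is ramified

17 mod 4 = 1, hence disc K = 17 and O_K = ℤ[(1+√17)/2].
17 divides disc(K) = 17, so 17 ramifies.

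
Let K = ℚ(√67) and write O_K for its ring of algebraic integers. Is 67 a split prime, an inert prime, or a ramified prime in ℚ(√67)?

67 mod 4 = 3, hence disc K = 4·67 = 268 and O_K = ℤ[√67].
67 divides disc(K) = 268, so 67 ramifies.

ramified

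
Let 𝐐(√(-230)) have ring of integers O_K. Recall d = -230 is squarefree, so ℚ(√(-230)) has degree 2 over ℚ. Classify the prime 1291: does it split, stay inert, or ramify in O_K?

-230 mod 4 = 2, hence disc K = 4·(-230) = -920 and O_K = ℤ[√-230].
Since gcd(1291, -920) = 1 the prime 1291 does not ramify.
Legendre symbol by Euler's criterion: (-230/1291) ≡ (-230)^645 ≡ 1290 (mod 1291), i.e. (-230/1291) = -1.
d is a non-residue mod p, hence 1291 remains inert in O_K.

inert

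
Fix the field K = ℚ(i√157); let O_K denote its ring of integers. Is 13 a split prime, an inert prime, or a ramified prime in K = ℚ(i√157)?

Since -157 ≢ 1 mod 4, the ring of integers is ℤ[√-157] with discriminant 4·(-157) = -628.
Since gcd(13, -628) = 1 the prime 13 does not ramify.
Legendre symbol by Euler's criterion: (-157/13) ≡ (-157)^6 ≡ 1 (mod 13), i.e. (-157/13) = 1.
d is a quadratic residue mod p, hence 13 splits in O_K.

13 splits in O_K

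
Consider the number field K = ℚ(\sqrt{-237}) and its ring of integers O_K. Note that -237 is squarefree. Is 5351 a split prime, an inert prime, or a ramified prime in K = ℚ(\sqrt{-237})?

inert

-237 mod 4 = 3, hence disc K = 4·(-237) = -948 and O_K = ℤ[√-237].
disc(K) = -948 is not divisible by 5351; 5351 is unramified.
Compute (-237/5351) via Euler: 5114^((5351-1)/2) mod 5351 = 5350, so (-237/5351) = -1.
d is a non-residue mod p, hence 5351 remains inert in O_K.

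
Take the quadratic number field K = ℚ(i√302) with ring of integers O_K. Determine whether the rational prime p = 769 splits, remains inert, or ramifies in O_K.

inert

-302 mod 4 = 2, hence disc K = 4·(-302) = -1208 and O_K = ℤ[√-302].
769 ∤ -1208, so 769 is unramified.
Compute (-302/769) via Euler: 467^((769-1)/2) mod 769 = 768, so (-302/769) = -1.
(-302/769) = -1, so 769 is inert.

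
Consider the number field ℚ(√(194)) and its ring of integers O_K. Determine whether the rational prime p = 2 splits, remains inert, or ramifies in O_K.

ramifies in O_K

d = 194 ≡ 2 (mod 4), so O_K = ℤ[√194] and disc(K) = 4d = 776.
2 divides disc(K) = 776, so 2 ramifies.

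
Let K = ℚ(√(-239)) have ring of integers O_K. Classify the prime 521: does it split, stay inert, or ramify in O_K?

inert

-239 mod 4 = 1, hence disc K = -239 and O_K = ℤ[(1+√-239)/2].
Since gcd(521, -239) = 1 the prime 521 does not ramify.
(-239/521) = 282^260 mod 521 = 520, giving Legendre symbol -1.
d is a non-residue mod p, hence 521 remains inert in O_K.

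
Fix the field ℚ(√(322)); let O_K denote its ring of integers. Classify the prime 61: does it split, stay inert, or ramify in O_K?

Since 322 ≢ 1 mod 4, the ring of integers is ℤ[√322] with discriminant 4·322 = 1288.
Since gcd(61, 1288) = 1 the prime 61 does not ramify.
Legendre symbol by Euler's criterion: (322/61) ≡ 322^30 ≡ 60 (mod 61), i.e. (322/61) = -1.
d is a non-residue mod p, hence 61 remains inert in O_K.

inert — (61) stays prime in O_K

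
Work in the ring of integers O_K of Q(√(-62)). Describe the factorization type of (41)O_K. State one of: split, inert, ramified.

-62 mod 4 = 2, hence disc K = 4·(-62) = -248 and O_K = ℤ[√-62].
Since gcd(41, -248) = 1 the prime 41 does not ramify.
Legendre symbol by Euler's criterion: (-62/41) ≡ (-62)^20 ≡ 1 (mod 41), i.e. (-62/41) = 1.
(-62/41) = 1, so 41 splits.

p splits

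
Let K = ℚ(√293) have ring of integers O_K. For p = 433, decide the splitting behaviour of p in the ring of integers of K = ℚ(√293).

d = 293 ≡ 1 (mod 4), so O_K = ℤ[(1+√293)/2] and disc(K) = d = 293.
433 ∤ 293, so 433 is unramified.
Compute (293/433) via Euler: 293^((433-1)/2) mod 433 = 1, so (293/433) = 1.
d is a quadratic residue mod p, hence 433 splits in O_K.

p splits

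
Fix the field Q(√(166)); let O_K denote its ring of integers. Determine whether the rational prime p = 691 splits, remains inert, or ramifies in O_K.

split — (691) = 𝔭₁𝔭₂ with 𝔭₁ ≠ 𝔭₂

d = 166 ≡ 2 (mod 4), so O_K = ℤ[√166] and disc(K) = 4d = 664.
disc(K) = 664 is not divisible by 691; 691 is unramified.
Euler's criterion: 166^345 mod 691 = 1. Thus (166|691) = 1.
d is a quadratic residue mod p, hence 691 splits in O_K.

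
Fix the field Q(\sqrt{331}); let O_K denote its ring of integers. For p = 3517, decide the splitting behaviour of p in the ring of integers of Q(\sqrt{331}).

remains prime (inert)

331 mod 4 = 3, hence disc K = 4·331 = 1324 and O_K = ℤ[√331].
Since gcd(3517, 1324) = 1 the prime 3517 does not ramify.
Euler's criterion: 331^1758 mod 3517 = 3516. Thus (331|3517) = -1.
Legendre symbol -1 ⇒ 3517 is inert.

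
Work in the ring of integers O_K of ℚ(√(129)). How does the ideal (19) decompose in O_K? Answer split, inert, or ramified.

Since 129 ≡ 1 mod 4, the ring of integers is ℤ[(1+√129)/2] with discriminant 129.
Since gcd(19, 129) = 1 the prime 19 does not ramify.
(129/19) = 15^9 mod 19 = 18, giving Legendre symbol -1.
Legendre symbol -1 ⇒ 19 is inert.

remains prime (inert)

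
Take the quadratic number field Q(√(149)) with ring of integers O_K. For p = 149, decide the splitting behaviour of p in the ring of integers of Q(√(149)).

149 mod 4 = 1, hence disc K = 149 and O_K = ℤ[(1+√149)/2].
149 divides disc(K) = 149, so 149 ramifies.

ramified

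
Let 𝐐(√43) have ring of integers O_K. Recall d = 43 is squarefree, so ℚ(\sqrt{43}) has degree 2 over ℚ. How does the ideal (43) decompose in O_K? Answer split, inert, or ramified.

ramified — (43) = 𝔭²

43 mod 4 = 3, hence disc K = 4·43 = 172 and O_K = ℤ[√43].
Ramification test: 43 | 172. The prime 43 ramifies in K.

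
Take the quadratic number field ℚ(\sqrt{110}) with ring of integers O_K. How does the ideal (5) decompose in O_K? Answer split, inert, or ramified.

ramifies in O_K

110 mod 4 = 2, hence disc K = 4·110 = 440 and O_K = ℤ[√110].
5 divides disc(K) = 440, so 5 ramifies.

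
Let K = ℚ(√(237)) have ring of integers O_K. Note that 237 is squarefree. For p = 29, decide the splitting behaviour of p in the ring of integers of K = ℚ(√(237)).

d = 237 ≡ 1 (mod 4), so O_K = ℤ[(1+√237)/2] and disc(K) = d = 237.
Since gcd(29, 237) = 1 the prime 29 does not ramify.
(237/29) = 5^14 mod 29 = 1, giving Legendre symbol 1.
(237/29) = 1, so 29 splits.

29 splits in O_K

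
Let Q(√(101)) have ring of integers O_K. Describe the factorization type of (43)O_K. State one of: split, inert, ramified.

d = 101 ≡ 1 (mod 4), so O_K = ℤ[(1+√101)/2] and disc(K) = d = 101.
disc(K) = 101 is not divisible by 43; 43 is unramified.
Compute (101/43) via Euler: 15^((43-1)/2) mod 43 = 1, so (101/43) = 1.
(101/43) = 1, so 43 splits.

split — (43) = 𝔭₁𝔭₂ with 𝔭₁ ≠ 𝔭₂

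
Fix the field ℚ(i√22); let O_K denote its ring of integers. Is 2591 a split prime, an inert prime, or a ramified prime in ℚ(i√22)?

Since -22 ≢ 1 mod 4, the ring of integers is ℤ[√-22] with discriminant 4·(-22) = -88.
Since gcd(2591, -88) = 1 the prime 2591 does not ramify.
Euler's criterion: (-22)^1295 mod 2591 = 2590. Thus (-22|2591) = -1.
(-22/2591) = -1, so 2591 is inert.

remains prime (inert)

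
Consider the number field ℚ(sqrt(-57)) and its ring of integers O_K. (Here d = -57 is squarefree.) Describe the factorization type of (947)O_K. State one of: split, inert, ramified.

947 splits in O_K

d = -57 ≡ 3 (mod 4), so O_K = ℤ[√-57] and disc(K) = 4d = -228.
disc(K) = -228 is not divisible by 947; 947 is unramified.
(-57/947) = 890^473 mod 947 = 1, giving Legendre symbol 1.
d is a quadratic residue mod p, hence 947 splits in O_K.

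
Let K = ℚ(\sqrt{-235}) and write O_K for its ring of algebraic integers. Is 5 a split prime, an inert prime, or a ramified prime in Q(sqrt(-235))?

d = -235 ≡ 1 (mod 4), so O_K = ℤ[(1+√-235)/2] and disc(K) = d = -235.
disc(K) = -235 = 5·(-47), so p = 5 is ramified.

p ramifies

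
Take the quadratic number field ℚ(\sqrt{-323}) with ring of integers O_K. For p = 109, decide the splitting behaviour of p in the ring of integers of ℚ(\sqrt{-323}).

-323 mod 4 = 1, hence disc K = -323 and O_K = ℤ[(1+√-323)/2].
Since gcd(109, -323) = 1 the prime 109 does not ramify.
Compute (-323/109) via Euler: 4^((109-1)/2) mod 109 = 1, so (-323/109) = 1.
(-323/109) = 1, so 109 splits.

split — (109) = 𝔭₁𝔭₂ with 𝔭₁ ≠ 𝔭₂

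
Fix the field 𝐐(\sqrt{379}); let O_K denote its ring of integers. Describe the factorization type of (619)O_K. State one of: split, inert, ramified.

Since 379 ≢ 1 mod 4, the ring of integers is ℤ[√379] with discriminant 4·379 = 1516.
disc(K) = 1516 is not divisible by 619; 619 is unramified.
Legendre symbol by Euler's criterion: (379/619) ≡ 379^309 ≡ 1 (mod 619), i.e. (379/619) = 1.
Legendre symbol 1 ⇒ 619 is split.

split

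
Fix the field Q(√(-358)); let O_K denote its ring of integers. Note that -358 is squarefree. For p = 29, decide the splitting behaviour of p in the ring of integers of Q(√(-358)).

d = -358 ≡ 2 (mod 4), so O_K = ℤ[√-358] and disc(K) = 4d = -1432.
29 ∤ -1432, so 29 is unramified.
Legendre symbol by Euler's criterion: (-358/29) ≡ (-358)^14 ≡ 28 (mod 29), i.e. (-358/29) = -1.
(-358/29) = -1, so 29 is inert.

inert — (29) stays prime in O_K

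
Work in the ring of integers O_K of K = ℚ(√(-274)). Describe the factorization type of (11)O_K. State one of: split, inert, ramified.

split — (11) = 𝔭₁𝔭₂ with 𝔭₁ ≠ 𝔭₂

-274 mod 4 = 2, hence disc K = 4·(-274) = -1096 and O_K = ℤ[√-274].
disc(K) = -1096 is not divisible by 11; 11 is unramified.
Euler's criterion: (-274)^5 mod 11 = 1. Thus (-274|11) = 1.
Legendre symbol 1 ⇒ 11 is split.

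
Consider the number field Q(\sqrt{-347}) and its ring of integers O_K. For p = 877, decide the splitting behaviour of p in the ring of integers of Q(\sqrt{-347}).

d = -347 ≡ 1 (mod 4), so O_K = ℤ[(1+√-347)/2] and disc(K) = d = -347.
877 ∤ -347, so 877 is unramified.
Legendre symbol by Euler's criterion: (-347/877) ≡ (-347)^438 ≡ 1 (mod 877), i.e. (-347/877) = 1.
Legendre symbol 1 ⇒ 877 is split.

877 splits in O_K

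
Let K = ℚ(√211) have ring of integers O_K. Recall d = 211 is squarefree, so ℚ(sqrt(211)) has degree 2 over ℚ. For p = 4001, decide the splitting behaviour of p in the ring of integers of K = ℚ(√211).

splits completely

211 mod 4 = 3, hence disc K = 4·211 = 844 and O_K = ℤ[√211].
disc(K) = 844 is not divisible by 4001; 4001 is unramified.
(211/4001) = 211^2000 mod 4001 = 1, giving Legendre symbol 1.
(211/4001) = 1, so 4001 splits.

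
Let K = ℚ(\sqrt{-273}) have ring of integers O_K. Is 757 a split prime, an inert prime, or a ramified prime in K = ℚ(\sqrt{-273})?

-273 mod 4 = 3, hence disc K = 4·(-273) = -1092 and O_K = ℤ[√-273].
disc(K) = -1092 is not divisible by 757; 757 is unramified.
Legendre symbol by Euler's criterion: (-273/757) ≡ (-273)^378 ≡ 1 (mod 757), i.e. (-273/757) = 1.
d is a quadratic residue mod p, hence 757 splits in O_K.

p splits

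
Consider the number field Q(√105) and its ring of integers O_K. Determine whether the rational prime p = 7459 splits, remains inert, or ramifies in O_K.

split

Since 105 ≡ 1 mod 4, the ring of integers is ℤ[(1+√105)/2] with discriminant 105.
disc(K) = 105 is not divisible by 7459; 7459 is unramified.
Euler's criterion: 105^3729 mod 7459 = 1. Thus (105|7459) = 1.
d is a quadratic residue mod p, hence 7459 splits in O_K.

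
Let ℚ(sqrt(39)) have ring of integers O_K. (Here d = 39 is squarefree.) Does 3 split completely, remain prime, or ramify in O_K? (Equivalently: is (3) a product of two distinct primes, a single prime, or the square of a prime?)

ramified

39 mod 4 = 3, hence disc K = 4·39 = 156 and O_K = ℤ[√39].
Ramification test: 3 | 156. The prime 3 ramifies in K.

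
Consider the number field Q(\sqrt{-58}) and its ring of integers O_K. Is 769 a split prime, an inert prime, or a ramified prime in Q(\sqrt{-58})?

Since -58 ≢ 1 mod 4, the ring of integers is ℤ[√-58] with discriminant 4·(-58) = -232.
Since gcd(769, -232) = 1 the prime 769 does not ramify.
Euler's criterion: (-58)^384 mod 769 = 768. Thus (-58|769) = -1.
d is a non-residue mod p, hence 769 remains inert in O_K.

remains prime (inert)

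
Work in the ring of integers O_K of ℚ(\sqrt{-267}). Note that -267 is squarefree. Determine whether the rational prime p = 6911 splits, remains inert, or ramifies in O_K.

split

Since -267 ≡ 1 mod 4, the ring of integers is ℤ[(1+√-267)/2] with discriminant -267.
disc(K) = -267 is not divisible by 6911; 6911 is unramified.
Legendre symbol by Euler's criterion: (-267/6911) ≡ (-267)^3455 ≡ 1 (mod 6911), i.e. (-267/6911) = 1.
Legendre symbol 1 ⇒ 6911 is split.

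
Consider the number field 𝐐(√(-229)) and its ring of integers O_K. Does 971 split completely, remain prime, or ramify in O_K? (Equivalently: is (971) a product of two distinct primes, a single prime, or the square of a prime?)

d = -229 ≡ 3 (mod 4), so O_K = ℤ[√-229] and disc(K) = 4d = -916.
971 ∤ -916, so 971 is unramified.
(-229/971) = 742^485 mod 971 = 970, giving Legendre symbol -1.
(-229/971) = -1, so 971 is inert.

remains prime (inert)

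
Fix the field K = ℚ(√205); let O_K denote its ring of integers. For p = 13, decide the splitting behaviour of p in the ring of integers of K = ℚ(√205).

205 mod 4 = 1, hence disc K = 205 and O_K = ℤ[(1+√205)/2].
disc(K) = 205 is not divisible by 13; 13 is unramified.
Compute (205/13) via Euler: 10^((13-1)/2) mod 13 = 1, so (205/13) = 1.
Legendre symbol 1 ⇒ 13 is split.

split — (13) = 𝔭₁𝔭₂ with 𝔭₁ ≠ 𝔭₂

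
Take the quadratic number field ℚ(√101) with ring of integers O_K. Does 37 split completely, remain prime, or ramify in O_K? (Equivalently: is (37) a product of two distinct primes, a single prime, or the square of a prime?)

split

d = 101 ≡ 1 (mod 4), so O_K = ℤ[(1+√101)/2] and disc(K) = d = 101.
Since gcd(37, 101) = 1 the prime 37 does not ramify.
Compute (101/37) via Euler: 27^((37-1)/2) mod 37 = 1, so (101/37) = 1.
(101/37) = 1, so 37 splits.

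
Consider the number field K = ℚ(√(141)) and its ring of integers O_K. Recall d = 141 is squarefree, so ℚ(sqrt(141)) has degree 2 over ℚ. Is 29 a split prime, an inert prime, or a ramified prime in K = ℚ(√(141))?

d = 141 ≡ 1 (mod 4), so O_K = ℤ[(1+√141)/2] and disc(K) = d = 141.
Since gcd(29, 141) = 1 the prime 29 does not ramify.
Euler's criterion: 141^14 mod 29 = 1. Thus (141|29) = 1.
d is a quadratic residue mod p, hence 29 splits in O_K.

split — (29) = 𝔭₁𝔭₂ with 𝔭₁ ≠ 𝔭₂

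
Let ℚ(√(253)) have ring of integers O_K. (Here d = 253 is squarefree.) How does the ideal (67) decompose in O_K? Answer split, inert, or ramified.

253 mod 4 = 1, hence disc K = 253 and O_K = ℤ[(1+√253)/2].
disc(K) = 253 is not divisible by 67; 67 is unramified.
Compute (253/67) via Euler: 52^((67-1)/2) mod 67 = 66, so (253/67) = -1.
(253/67) = -1, so 67 is inert.

p is inert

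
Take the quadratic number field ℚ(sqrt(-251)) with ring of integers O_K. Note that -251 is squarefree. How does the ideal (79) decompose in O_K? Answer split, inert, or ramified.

Since -251 ≡ 1 mod 4, the ring of integers is ℤ[(1+√-251)/2] with discriminant -251.
disc(K) = -251 is not divisible by 79; 79 is unramified.
Euler's criterion: (-251)^39 mod 79 = 1. Thus (-251|79) = 1.
Legendre symbol 1 ⇒ 79 is split.

79 splits in O_K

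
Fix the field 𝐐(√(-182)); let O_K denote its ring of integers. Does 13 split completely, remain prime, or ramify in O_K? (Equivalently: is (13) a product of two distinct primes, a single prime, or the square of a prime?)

d = -182 ≡ 2 (mod 4), so O_K = ℤ[√-182] and disc(K) = 4d = -728.
disc(K) = -728 = 13·(-56), so p = 13 is ramified.

ramified — (13) = 𝔭²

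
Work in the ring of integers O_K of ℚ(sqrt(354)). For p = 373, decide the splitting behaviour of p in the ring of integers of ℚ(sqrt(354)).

354 mod 4 = 2, hence disc K = 4·354 = 1416 and O_K = ℤ[√354].
disc(K) = 1416 is not divisible by 373; 373 is unramified.
(354/373) = 354^186 mod 373 = 372, giving Legendre symbol -1.
(354/373) = -1, so 373 is inert.

373 remains inert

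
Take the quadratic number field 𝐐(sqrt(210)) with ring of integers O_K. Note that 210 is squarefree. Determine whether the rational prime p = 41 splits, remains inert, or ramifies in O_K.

d = 210 ≡ 2 (mod 4), so O_K = ℤ[√210] and disc(K) = 4d = 840.
Since gcd(41, 840) = 1 the prime 41 does not ramify.
(210/41) = 5^20 mod 41 = 1, giving Legendre symbol 1.
d is a quadratic residue mod p, hence 41 splits in O_K.

41 splits in O_K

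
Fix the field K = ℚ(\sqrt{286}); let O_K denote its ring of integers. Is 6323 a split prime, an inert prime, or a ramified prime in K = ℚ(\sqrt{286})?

286 mod 4 = 2, hence disc K = 4·286 = 1144 and O_K = ℤ[√286].
6323 ∤ 1144, so 6323 is unramified.
Euler's criterion: 286^3161 mod 6323 = 6322. Thus (286|6323) = -1.
d is a non-residue mod p, hence 6323 remains inert in O_K.

p is inert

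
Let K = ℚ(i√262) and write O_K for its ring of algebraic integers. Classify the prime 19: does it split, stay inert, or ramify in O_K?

d = -262 ≡ 2 (mod 4), so O_K = ℤ[√-262] and disc(K) = 4d = -1048.
Since gcd(19, -1048) = 1 the prime 19 does not ramify.
Compute (-262/19) via Euler: 4^((19-1)/2) mod 19 = 1, so (-262/19) = 1.
d is a quadratic residue mod p, hence 19 splits in O_K.

p splits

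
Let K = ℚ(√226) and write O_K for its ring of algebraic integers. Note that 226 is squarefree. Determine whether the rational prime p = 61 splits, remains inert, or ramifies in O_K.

226 mod 4 = 2, hence disc K = 4·226 = 904 and O_K = ℤ[√226].
disc(K) = 904 is not divisible by 61; 61 is unramified.
Euler's criterion: 226^30 mod 61 = 60. Thus (226|61) = -1.
d is a non-residue mod p, hence 61 remains inert in O_K.

p is inert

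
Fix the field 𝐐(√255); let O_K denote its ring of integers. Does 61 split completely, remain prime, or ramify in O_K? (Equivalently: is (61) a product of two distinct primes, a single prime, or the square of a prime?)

remains prime (inert)

Since 255 ≢ 1 mod 4, the ring of integers is ℤ[√255] with discriminant 4·255 = 1020.
disc(K) = 1020 is not divisible by 61; 61 is unramified.
Euler's criterion: 255^30 mod 61 = 60. Thus (255|61) = -1.
d is a non-residue mod p, hence 61 remains inert in O_K.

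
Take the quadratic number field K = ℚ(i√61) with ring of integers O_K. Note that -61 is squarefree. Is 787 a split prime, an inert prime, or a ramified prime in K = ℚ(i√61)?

Since -61 ≢ 1 mod 4, the ring of integers is ℤ[√-61] with discriminant 4·(-61) = -244.
disc(K) = -244 is not divisible by 787; 787 is unramified.
Compute (-61/787) via Euler: 726^((787-1)/2) mod 787 = 1, so (-61/787) = 1.
(-61/787) = 1, so 787 splits.

split — (787) = 𝔭₁𝔭₂ with 𝔭₁ ≠ 𝔭₂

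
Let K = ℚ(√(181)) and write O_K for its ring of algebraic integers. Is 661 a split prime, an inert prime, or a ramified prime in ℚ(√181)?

Since 181 ≡ 1 mod 4, the ring of integers is ℤ[(1+√181)/2] with discriminant 181.
661 ∤ 181, so 661 is unramified.
Compute (181/661) via Euler: 181^((661-1)/2) mod 661 = 660, so (181/661) = -1.
(181/661) = -1, so 661 is inert.

inert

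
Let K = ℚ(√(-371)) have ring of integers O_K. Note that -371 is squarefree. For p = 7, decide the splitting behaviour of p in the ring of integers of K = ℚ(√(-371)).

ramified — (7) = 𝔭²

-371 mod 4 = 1, hence disc K = -371 and O_K = ℤ[(1+√-371)/2].
disc(K) = -371 = 7·(-53), so p = 7 is ramified.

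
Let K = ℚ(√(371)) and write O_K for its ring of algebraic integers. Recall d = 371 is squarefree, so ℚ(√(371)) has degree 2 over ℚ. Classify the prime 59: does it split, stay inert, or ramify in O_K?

splits completely

371 mod 4 = 3, hence disc K = 4·371 = 1484 and O_K = ℤ[√371].
Since gcd(59, 1484) = 1 the prime 59 does not ramify.
Legendre symbol by Euler's criterion: (371/59) ≡ 371^29 ≡ 1 (mod 59), i.e. (371/59) = 1.
d is a quadratic residue mod p, hence 59 splits in O_K.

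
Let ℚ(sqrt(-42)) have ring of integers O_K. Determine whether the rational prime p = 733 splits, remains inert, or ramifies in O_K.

Since -42 ≢ 1 mod 4, the ring of integers is ℤ[√-42] with discriminant 4·(-42) = -168.
Since gcd(733, -168) = 1 the prime 733 does not ramify.
Legendre symbol by Euler's criterion: (-42/733) ≡ (-42)^366 ≡ 1 (mod 733), i.e. (-42/733) = 1.
Legendre symbol 1 ⇒ 733 is split.

split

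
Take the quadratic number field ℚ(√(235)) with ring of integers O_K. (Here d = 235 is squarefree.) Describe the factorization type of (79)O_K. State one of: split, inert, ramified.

235 mod 4 = 3, hence disc K = 4·235 = 940 and O_K = ℤ[√235].
disc(K) = 940 is not divisible by 79; 79 is unramified.
Compute (235/79) via Euler: 77^((79-1)/2) mod 79 = 78, so (235/79) = -1.
(235/79) = -1, so 79 is inert.

p is inert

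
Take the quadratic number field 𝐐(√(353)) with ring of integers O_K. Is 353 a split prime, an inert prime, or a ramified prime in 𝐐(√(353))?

p ramifies

Since 353 ≡ 1 mod 4, the ring of integers is ℤ[(1+√353)/2] with discriminant 353.
353 divides disc(K) = 353, so 353 ramifies.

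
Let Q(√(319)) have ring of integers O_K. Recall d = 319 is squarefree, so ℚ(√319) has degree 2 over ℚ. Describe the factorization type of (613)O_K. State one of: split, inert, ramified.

inert

d = 319 ≡ 3 (mod 4), so O_K = ℤ[√319] and disc(K) = 4d = 1276.
Since gcd(613, 1276) = 1 the prime 613 does not ramify.
Euler's criterion: 319^306 mod 613 = 612. Thus (319|613) = -1.
(319/613) = -1, so 613 is inert.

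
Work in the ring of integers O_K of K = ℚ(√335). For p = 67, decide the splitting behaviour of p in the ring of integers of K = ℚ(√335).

p ramifies

335 mod 4 = 3, hence disc K = 4·335 = 1340 and O_K = ℤ[√335].
Ramification test: 67 | 1340. The prime 67 ramifies in K.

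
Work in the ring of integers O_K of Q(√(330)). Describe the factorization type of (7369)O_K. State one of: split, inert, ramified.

remains prime (inert)

Since 330 ≢ 1 mod 4, the ring of integers is ℤ[√330] with discriminant 4·330 = 1320.
Since gcd(7369, 1320) = 1 the prime 7369 does not ramify.
(330/7369) = 330^3684 mod 7369 = 7368, giving Legendre symbol -1.
Legendre symbol -1 ⇒ 7369 is inert.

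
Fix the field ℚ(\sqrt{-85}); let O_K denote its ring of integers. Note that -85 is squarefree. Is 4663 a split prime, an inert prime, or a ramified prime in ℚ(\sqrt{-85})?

inert — (4663) stays prime in O_K

-85 mod 4 = 3, hence disc K = 4·(-85) = -340 and O_K = ℤ[√-85].
4663 ∤ -340, so 4663 is unramified.
(-85/4663) = 4578^2331 mod 4663 = 4662, giving Legendre symbol -1.
d is a non-residue mod p, hence 4663 remains inert in O_K.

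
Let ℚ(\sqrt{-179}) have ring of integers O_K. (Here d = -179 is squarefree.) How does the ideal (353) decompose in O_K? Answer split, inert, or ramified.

Since -179 ≡ 1 mod 4, the ring of integers is ℤ[(1+√-179)/2] with discriminant -179.
353 ∤ -179, so 353 is unramified.
Euler's criterion: (-179)^176 mod 353 = 352. Thus (-179|353) = -1.
(-179/353) = -1, so 353 is inert.

remains prime (inert)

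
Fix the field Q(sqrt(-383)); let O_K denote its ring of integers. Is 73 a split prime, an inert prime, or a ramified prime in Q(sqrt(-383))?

d = -383 ≡ 1 (mod 4), so O_K = ℤ[(1+√-383)/2] and disc(K) = d = -383.
73 ∤ -383, so 73 is unramified.
Compute (-383/73) via Euler: 55^((73-1)/2) mod 73 = 1, so (-383/73) = 1.
Legendre symbol 1 ⇒ 73 is split.

split — (73) = 𝔭₁𝔭₂ with 𝔭₁ ≠ 𝔭₂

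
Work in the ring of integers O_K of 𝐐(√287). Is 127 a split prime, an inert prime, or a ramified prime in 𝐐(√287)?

remains prime (inert)

d = 287 ≡ 3 (mod 4), so O_K = ℤ[√287] and disc(K) = 4d = 1148.
Since gcd(127, 1148) = 1 the prime 127 does not ramify.
Compute (287/127) via Euler: 33^((127-1)/2) mod 127 = 126, so (287/127) = -1.
(287/127) = -1, so 127 is inert.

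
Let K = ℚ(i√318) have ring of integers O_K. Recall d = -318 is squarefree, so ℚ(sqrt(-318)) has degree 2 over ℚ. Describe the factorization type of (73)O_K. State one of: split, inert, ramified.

remains prime (inert)

-318 mod 4 = 2, hence disc K = 4·(-318) = -1272 and O_K = ℤ[√-318].
73 ∤ -1272, so 73 is unramified.
Legendre symbol by Euler's criterion: (-318/73) ≡ (-318)^36 ≡ 72 (mod 73), i.e. (-318/73) = -1.
d is a non-residue mod p, hence 73 remains inert in O_K.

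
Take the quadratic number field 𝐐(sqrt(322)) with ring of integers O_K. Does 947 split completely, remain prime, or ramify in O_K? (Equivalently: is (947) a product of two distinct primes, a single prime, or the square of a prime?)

d = 322 ≡ 2 (mod 4), so O_K = ℤ[√322] and disc(K) = 4d = 1288.
disc(K) = 1288 is not divisible by 947; 947 is unramified.
Euler's criterion: 322^473 mod 947 = 946. Thus (322|947) = -1.
d is a non-residue mod p, hence 947 remains inert in O_K.

p is inert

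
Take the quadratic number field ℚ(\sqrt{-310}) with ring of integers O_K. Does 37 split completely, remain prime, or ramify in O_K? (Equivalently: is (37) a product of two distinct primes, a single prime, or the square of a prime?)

p is inert

-310 mod 4 = 2, hence disc K = 4·(-310) = -1240 and O_K = ℤ[√-310].
Since gcd(37, -1240) = 1 the prime 37 does not ramify.
(-310/37) = 23^18 mod 37 = 36, giving Legendre symbol -1.
d is a non-residue mod p, hence 37 remains inert in O_K.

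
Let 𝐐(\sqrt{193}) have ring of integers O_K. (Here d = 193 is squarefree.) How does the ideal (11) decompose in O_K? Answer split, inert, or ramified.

inert

d = 193 ≡ 1 (mod 4), so O_K = ℤ[(1+√193)/2] and disc(K) = d = 193.
Since gcd(11, 193) = 1 the prime 11 does not ramify.
Legendre symbol by Euler's criterion: (193/11) ≡ 193^5 ≡ 10 (mod 11), i.e. (193/11) = -1.
(193/11) = -1, so 11 is inert.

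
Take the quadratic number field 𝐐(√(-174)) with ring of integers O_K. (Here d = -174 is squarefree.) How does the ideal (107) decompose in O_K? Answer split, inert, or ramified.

split — (107) = 𝔭₁𝔭₂ with 𝔭₁ ≠ 𝔭₂

Since -174 ≢ 1 mod 4, the ring of integers is ℤ[√-174] with discriminant 4·(-174) = -696.
107 ∤ -696, so 107 is unramified.
Euler's criterion: (-174)^53 mod 107 = 1. Thus (-174|107) = 1.
Legendre symbol 1 ⇒ 107 is split.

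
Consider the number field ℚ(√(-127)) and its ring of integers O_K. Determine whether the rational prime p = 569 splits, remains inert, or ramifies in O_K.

Since -127 ≡ 1 mod 4, the ring of integers is ℤ[(1+√-127)/2] with discriminant -127.
569 ∤ -127, so 569 is unramified.
Euler's criterion: (-127)^284 mod 569 = 1. Thus (-127|569) = 1.
d is a quadratic residue mod p, hence 569 splits in O_K.

569 splits in O_K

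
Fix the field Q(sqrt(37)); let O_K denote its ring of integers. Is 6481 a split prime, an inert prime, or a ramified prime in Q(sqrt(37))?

remains prime (inert)

Since 37 ≡ 1 mod 4, the ring of integers is ℤ[(1+√37)/2] with discriminant 37.
disc(K) = 37 is not divisible by 6481; 6481 is unramified.
Compute (37/6481) via Euler: 37^((6481-1)/2) mod 6481 = 6480, so (37/6481) = -1.
(37/6481) = -1, so 6481 is inert.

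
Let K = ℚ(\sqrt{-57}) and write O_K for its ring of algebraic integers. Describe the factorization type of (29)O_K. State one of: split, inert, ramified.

split — (29) = 𝔭₁𝔭₂ with 𝔭₁ ≠ 𝔭₂

Since -57 ≢ 1 mod 4, the ring of integers is ℤ[√-57] with discriminant 4·(-57) = -228.
29 ∤ -228, so 29 is unramified.
Compute (-57/29) via Euler: 1^((29-1)/2) mod 29 = 1, so (-57/29) = 1.
Legendre symbol 1 ⇒ 29 is split.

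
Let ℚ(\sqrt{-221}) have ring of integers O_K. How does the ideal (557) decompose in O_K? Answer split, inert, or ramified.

p is inert

-221 mod 4 = 3, hence disc K = 4·(-221) = -884 and O_K = ℤ[√-221].
Since gcd(557, -884) = 1 the prime 557 does not ramify.
Compute (-221/557) via Euler: 336^((557-1)/2) mod 557 = 556, so (-221/557) = -1.
Legendre symbol -1 ⇒ 557 is inert.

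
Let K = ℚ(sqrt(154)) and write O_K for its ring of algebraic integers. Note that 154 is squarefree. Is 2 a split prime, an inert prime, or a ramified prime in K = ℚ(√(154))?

d = 154 ≡ 2 (mod 4), so O_K = ℤ[√154] and disc(K) = 4d = 616.
Ramification test: 2 | 616. The prime 2 ramifies in K.

ramified — (2) = 𝔭²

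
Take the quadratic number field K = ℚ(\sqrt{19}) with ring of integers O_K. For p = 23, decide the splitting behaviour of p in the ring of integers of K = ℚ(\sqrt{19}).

inert — (23) stays prime in O_K

19 mod 4 = 3, hence disc K = 4·19 = 76 and O_K = ℤ[√19].
Since gcd(23, 76) = 1 the prime 23 does not ramify.
Compute (19/23) via Euler: 19^((23-1)/2) mod 23 = 22, so (19/23) = -1.
Legendre symbol -1 ⇒ 23 is inert.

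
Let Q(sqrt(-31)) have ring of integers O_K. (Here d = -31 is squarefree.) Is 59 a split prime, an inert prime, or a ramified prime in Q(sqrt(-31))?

split

d = -31 ≡ 1 (mod 4), so O_K = ℤ[(1+√-31)/2] and disc(K) = d = -31.
Since gcd(59, -31) = 1 the prime 59 does not ramify.
Euler's criterion: (-31)^29 mod 59 = 1. Thus (-31|59) = 1.
Legendre symbol 1 ⇒ 59 is split.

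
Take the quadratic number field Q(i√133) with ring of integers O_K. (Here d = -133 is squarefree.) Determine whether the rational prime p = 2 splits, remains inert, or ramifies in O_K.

ramifies in O_K

-133 mod 4 = 3, hence disc K = 4·(-133) = -532 and O_K = ℤ[√-133].
Ramification test: 2 | -532. The prime 2 ramifies in K.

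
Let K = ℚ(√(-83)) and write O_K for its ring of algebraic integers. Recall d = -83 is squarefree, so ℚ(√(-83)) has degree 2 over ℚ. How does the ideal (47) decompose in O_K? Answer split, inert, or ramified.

inert

Since -83 ≡ 1 mod 4, the ring of integers is ℤ[(1+√-83)/2] with discriminant -83.
47 ∤ -83, so 47 is unramified.
Euler's criterion: (-83)^23 mod 47 = 46. Thus (-83|47) = -1.
d is a non-residue mod p, hence 47 remains inert in O_K.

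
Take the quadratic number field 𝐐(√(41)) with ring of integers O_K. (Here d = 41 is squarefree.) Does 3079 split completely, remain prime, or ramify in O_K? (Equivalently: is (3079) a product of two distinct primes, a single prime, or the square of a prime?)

splits completely

41 mod 4 = 1, hence disc K = 41 and O_K = ℤ[(1+√41)/2].
3079 ∤ 41, so 3079 is unramified.
Euler's criterion: 41^1539 mod 3079 = 1. Thus (41|3079) = 1.
Legendre symbol 1 ⇒ 3079 is split.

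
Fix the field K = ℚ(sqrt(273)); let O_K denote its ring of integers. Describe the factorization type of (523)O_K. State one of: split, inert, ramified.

d = 273 ≡ 1 (mod 4), so O_K = ℤ[(1+√273)/2] and disc(K) = d = 273.
disc(K) = 273 is not divisible by 523; 523 is unramified.
Compute (273/523) via Euler: 273^((523-1)/2) mod 523 = 522, so (273/523) = -1.
(273/523) = -1, so 523 is inert.

523 remains inert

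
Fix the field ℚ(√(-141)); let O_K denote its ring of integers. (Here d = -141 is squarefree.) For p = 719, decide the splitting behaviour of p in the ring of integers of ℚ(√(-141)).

d = -141 ≡ 3 (mod 4), so O_K = ℤ[√-141] and disc(K) = 4d = -564.
Since gcd(719, -564) = 1 the prime 719 does not ramify.
Legendre symbol by Euler's criterion: (-141/719) ≡ (-141)^359 ≡ 1 (mod 719), i.e. (-141/719) = 1.
d is a quadratic residue mod p, hence 719 splits in O_K.

split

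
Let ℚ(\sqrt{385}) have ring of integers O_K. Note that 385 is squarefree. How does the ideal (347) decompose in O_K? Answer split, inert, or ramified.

p splits

d = 385 ≡ 1 (mod 4), so O_K = ℤ[(1+√385)/2] and disc(K) = d = 385.
347 ∤ 385, so 347 is unramified.
(385/347) = 38^173 mod 347 = 1, giving Legendre symbol 1.
Legendre symbol 1 ⇒ 347 is split.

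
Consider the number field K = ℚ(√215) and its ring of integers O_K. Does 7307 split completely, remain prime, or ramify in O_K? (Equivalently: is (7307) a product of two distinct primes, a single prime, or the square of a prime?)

splits completely

215 mod 4 = 3, hence disc K = 4·215 = 860 and O_K = ℤ[√215].
disc(K) = 860 is not divisible by 7307; 7307 is unramified.
Legendre symbol by Euler's criterion: (215/7307) ≡ 215^3653 ≡ 1 (mod 7307), i.e. (215/7307) = 1.
Legendre symbol 1 ⇒ 7307 is split.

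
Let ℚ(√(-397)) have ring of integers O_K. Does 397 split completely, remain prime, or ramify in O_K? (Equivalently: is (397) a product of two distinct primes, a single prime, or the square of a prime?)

-397 mod 4 = 3, hence disc K = 4·(-397) = -1588 and O_K = ℤ[√-397].
disc(K) = -1588 = 397·(-4), so p = 397 is ramified.

ramifies in O_K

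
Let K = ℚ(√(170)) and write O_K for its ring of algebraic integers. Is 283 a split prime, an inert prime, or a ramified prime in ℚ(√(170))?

Since 170 ≢ 1 mod 4, the ring of integers is ℤ[√170] with discriminant 4·170 = 680.
283 ∤ 680, so 283 is unramified.
Legendre symbol by Euler's criterion: (170/283) ≡ 170^141 ≡ 282 (mod 283), i.e. (170/283) = -1.
Legendre symbol -1 ⇒ 283 is inert.

283 remains inert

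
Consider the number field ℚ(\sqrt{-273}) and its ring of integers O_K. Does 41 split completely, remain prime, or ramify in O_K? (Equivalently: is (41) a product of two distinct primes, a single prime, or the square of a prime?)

-273 mod 4 = 3, hence disc K = 4·(-273) = -1092 and O_K = ℤ[√-273].
Since gcd(41, -1092) = 1 the prime 41 does not ramify.
Legendre symbol by Euler's criterion: (-273/41) ≡ (-273)^20 ≡ 40 (mod 41), i.e. (-273/41) = -1.
d is a non-residue mod p, hence 41 remains inert in O_K.

remains prime (inert)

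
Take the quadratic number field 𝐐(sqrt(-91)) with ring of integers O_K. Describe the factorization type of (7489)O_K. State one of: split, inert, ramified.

Since -91 ≡ 1 mod 4, the ring of integers is ℤ[(1+√-91)/2] with discriminant -91.
disc(K) = -91 is not divisible by 7489; 7489 is unramified.
(-91/7489) = 7398^3744 mod 7489 = 7488, giving Legendre symbol -1.
Legendre symbol -1 ⇒ 7489 is inert.

inert — (7489) stays prime in O_K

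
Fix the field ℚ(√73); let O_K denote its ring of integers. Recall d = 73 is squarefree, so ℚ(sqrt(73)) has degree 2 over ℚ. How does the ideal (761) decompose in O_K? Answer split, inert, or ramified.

inert — (761) stays prime in O_K

73 mod 4 = 1, hence disc K = 73 and O_K = ℤ[(1+√73)/2].
761 ∤ 73, so 761 is unramified.
Euler's criterion: 73^380 mod 761 = 760. Thus (73|761) = -1.
(73/761) = -1, so 761 is inert.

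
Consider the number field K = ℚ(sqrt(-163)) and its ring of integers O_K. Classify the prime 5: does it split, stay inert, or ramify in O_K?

d = -163 ≡ 1 (mod 4), so O_K = ℤ[(1+√-163)/2] and disc(K) = d = -163.
disc(K) = -163 is not divisible by 5; 5 is unramified.
Legendre symbol by Euler's criterion: (-163/5) ≡ (-163)^2 ≡ 4 (mod 5), i.e. (-163/5) = -1.
d is a non-residue mod p, hence 5 remains inert in O_K.

5 remains inert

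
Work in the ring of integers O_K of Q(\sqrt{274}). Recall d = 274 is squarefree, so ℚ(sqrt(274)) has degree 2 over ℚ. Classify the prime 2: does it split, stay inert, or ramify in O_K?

p ramifies

Since 274 ≢ 1 mod 4, the ring of integers is ℤ[√274] with discriminant 4·274 = 1096.
2 divides disc(K) = 1096, so 2 ramifies.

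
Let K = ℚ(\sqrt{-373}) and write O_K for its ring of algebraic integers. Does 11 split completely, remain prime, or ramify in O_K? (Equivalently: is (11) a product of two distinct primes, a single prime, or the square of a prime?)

split — (11) = 𝔭₁𝔭₂ with 𝔭₁ ≠ 𝔭₂

d = -373 ≡ 3 (mod 4), so O_K = ℤ[√-373] and disc(K) = 4d = -1492.
Since gcd(11, -1492) = 1 the prime 11 does not ramify.
Legendre symbol by Euler's criterion: (-373/11) ≡ (-373)^5 ≡ 1 (mod 11), i.e. (-373/11) = 1.
d is a quadratic residue mod p, hence 11 splits in O_K.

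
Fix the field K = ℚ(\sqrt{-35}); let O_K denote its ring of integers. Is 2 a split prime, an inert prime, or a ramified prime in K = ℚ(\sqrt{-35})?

inert — (2) stays prime in O_K

-35 mod 4 = 1, hence disc K = -35 and O_K = ℤ[(1+√-35)/2].
2 ∤ -35, so 2 is unramified.
For p = 2 with d ≡ 1 (mod 4): d mod 8 = 5, so 2 is inert.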